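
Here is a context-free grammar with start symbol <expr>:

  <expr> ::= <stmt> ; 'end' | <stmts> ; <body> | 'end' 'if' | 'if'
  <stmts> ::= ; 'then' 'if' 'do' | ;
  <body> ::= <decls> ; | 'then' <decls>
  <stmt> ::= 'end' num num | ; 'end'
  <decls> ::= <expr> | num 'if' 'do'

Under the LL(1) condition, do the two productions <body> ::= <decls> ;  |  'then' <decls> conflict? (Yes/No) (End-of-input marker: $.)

FIRST(<decls> ;) = { 'end', 'if', ;, num } and FIRST('then' <decls>) = { 'then' }.
The FIRST sets are disjoint and neither alternative is nullable — no conflict.

No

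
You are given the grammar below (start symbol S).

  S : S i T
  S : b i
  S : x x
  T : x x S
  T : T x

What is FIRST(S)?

From S : S i T: add FIRST(S) = { b, x }.
S : b i contributes {b}.
S : x x contributes {x}.
Union: FIRST(S) = { b, x }.

{ b, x }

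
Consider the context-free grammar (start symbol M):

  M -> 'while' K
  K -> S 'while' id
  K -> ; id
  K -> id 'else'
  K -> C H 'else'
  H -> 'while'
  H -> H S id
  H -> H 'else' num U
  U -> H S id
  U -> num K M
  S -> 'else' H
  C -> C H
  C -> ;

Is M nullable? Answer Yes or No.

No

No nonterminal in this grammar is nullable.
No production of M has an RHS whose symbols are all nullable, so M is not nullable.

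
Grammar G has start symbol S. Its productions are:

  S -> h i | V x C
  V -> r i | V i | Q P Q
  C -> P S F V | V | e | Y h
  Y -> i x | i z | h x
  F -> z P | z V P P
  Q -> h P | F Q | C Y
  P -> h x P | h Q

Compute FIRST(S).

{ e, h, i, r, z }

S -> h i contributes {h}.
From S -> V x C: add FIRST(V) = { e, h, i, r, z }.
Union: FIRST(S) = { e, h, i, r, z }.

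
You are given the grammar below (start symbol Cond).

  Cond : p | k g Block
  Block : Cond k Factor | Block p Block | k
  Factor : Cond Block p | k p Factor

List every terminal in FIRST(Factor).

From Factor : Cond Block p: add FIRST(Cond) = { k, p }.
Factor : k p Factor contributes {k}.
Union: FIRST(Factor) = { k, p }.

{ k, p }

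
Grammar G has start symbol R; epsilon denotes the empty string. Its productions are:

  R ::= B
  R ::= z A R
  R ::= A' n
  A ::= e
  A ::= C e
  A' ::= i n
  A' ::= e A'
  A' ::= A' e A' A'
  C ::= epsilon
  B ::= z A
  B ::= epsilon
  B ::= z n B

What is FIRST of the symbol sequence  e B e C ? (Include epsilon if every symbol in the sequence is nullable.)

{ e }

e is a terminal; add {e} and stop.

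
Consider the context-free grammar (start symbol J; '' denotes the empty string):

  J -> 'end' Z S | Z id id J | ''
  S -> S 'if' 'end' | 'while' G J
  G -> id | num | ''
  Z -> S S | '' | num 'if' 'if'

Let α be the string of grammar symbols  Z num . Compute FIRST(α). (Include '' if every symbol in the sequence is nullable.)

Add FIRST(Z)\{''} = { 'while', num }; Z is nullable, continue.
num is a terminal; add {num} and stop.

{ 'while', num }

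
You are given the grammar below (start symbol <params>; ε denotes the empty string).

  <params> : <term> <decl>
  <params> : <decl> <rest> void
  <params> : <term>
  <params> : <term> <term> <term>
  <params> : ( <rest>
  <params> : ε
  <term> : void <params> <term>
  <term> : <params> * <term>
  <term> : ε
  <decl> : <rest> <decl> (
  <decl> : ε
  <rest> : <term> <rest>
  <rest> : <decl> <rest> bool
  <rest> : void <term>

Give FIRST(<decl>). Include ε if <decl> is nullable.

{ (, *, void, ε }

From <decl> : <rest> <decl> (: add FIRST(<rest>) = { (, *, void }.
<decl> : ε contributes ε.
Union: FIRST(<decl>) = { (, *, void, ε }.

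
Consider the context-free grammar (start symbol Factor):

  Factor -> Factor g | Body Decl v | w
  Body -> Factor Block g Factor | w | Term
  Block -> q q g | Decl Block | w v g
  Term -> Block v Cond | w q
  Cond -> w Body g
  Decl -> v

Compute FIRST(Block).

Block -> q q g contributes {q}.
From Block -> Decl Block: add FIRST(Decl) = { v }.
Block -> w v g contributes {w}.
Union: FIRST(Block) = { q, v, w }.

{ q, v, w }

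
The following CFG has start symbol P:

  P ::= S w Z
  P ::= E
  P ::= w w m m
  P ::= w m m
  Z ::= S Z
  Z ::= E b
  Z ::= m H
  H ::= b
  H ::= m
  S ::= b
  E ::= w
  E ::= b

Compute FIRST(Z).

From Z ::= S Z: add FIRST(S) = { b }.
From Z ::= E b: add FIRST(E) = { b, w }.
Z ::= m H contributes {m}.
Union: FIRST(Z) = { b, m, w }.

{ b, m, w }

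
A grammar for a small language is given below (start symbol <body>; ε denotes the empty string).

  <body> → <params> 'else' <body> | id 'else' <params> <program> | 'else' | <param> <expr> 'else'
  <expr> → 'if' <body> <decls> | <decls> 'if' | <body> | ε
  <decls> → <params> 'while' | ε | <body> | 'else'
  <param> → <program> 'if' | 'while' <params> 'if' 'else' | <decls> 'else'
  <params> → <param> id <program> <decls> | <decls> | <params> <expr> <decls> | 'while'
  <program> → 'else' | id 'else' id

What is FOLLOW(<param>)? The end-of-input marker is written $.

{ 'else', 'if', 'while', id }

In <body> → <param> <expr> 'else': add FIRST(<expr> 'else') = { 'else', 'if', 'while', id }.
In <params> → <param> id <program> <decls>: add FIRST(id <program> <decls>) = { id }.
Union: FOLLOW(<param>) = { 'else', 'if', 'while', id }.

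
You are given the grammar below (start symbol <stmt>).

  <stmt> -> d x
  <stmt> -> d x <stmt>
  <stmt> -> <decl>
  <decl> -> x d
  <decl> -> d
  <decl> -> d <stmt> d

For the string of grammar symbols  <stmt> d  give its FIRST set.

Add FIRST(<stmt>) = { d, x }; <stmt> is not nullable, stop.

{ d, x }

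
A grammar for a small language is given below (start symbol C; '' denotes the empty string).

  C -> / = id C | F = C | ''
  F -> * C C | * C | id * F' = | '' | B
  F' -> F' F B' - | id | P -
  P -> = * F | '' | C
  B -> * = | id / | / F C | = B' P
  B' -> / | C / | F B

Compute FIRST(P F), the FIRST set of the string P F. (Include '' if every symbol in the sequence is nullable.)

{ *, /, =, id, '' }

Add FIRST(P)\{''} = { *, /, =, id }; P is nullable, continue.
Add FIRST(F)\{''} = { *, /, =, id }; F is nullable, continue.
Every symbol is nullable, so include ''.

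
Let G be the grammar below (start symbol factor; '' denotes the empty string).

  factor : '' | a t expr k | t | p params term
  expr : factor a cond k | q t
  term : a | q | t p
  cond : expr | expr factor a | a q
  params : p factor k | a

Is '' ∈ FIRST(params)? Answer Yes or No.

Nullable nonterminals: factor.
No production of params has an RHS whose symbols are all nullable, so params is not nullable.

No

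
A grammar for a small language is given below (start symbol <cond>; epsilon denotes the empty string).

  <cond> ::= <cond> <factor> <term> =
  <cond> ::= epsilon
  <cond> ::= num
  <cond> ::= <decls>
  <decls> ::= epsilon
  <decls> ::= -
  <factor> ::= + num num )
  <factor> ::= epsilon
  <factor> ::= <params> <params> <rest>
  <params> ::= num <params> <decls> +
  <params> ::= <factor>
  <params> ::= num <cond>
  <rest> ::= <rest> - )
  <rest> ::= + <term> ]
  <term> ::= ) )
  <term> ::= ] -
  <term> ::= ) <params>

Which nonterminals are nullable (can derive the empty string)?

{ <cond>, <decls>, <factor>, <params> }

Directly nullable (have an epsilon-production): <cond>, <decls>, <factor>.
<params> ::= <factor> with every symbol nullable, so <params> is nullable.
No other nonterminal has a production whose RHS symbols are all nullable.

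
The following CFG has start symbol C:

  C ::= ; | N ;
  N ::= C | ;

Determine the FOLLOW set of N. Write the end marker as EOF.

{ ; }

In C ::= N ;: add FIRST(;) = { ; }.
Union: FOLLOW(N) = { ; }.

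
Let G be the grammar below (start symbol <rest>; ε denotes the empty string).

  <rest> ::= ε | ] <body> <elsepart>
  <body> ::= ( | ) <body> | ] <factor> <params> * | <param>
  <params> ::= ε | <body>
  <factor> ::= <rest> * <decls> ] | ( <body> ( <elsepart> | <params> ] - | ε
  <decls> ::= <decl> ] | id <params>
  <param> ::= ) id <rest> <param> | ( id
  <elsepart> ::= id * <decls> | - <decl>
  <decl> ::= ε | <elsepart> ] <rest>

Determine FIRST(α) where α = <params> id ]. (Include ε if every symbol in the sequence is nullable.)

{ (, ), ], id }

Add FIRST(<params>)\{ε} = { (, ), ] }; <params> is nullable, continue.
id is a terminal; add {id} and stop.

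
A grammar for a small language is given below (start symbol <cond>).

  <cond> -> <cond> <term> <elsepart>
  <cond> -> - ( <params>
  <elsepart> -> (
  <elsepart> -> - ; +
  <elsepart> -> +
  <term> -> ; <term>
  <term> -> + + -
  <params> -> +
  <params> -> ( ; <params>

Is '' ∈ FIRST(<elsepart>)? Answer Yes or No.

No

No nonterminal in this grammar is nullable.
No production of <elsepart> has an RHS whose symbols are all nullable, so <elsepart> is not nullable.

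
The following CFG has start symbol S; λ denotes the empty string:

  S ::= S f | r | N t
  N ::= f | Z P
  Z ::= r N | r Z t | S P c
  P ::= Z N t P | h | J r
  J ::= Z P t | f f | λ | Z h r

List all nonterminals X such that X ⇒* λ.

Directly nullable (have an λ-production): J.
No other nonterminal has a production whose RHS symbols are all nullable.

{ J }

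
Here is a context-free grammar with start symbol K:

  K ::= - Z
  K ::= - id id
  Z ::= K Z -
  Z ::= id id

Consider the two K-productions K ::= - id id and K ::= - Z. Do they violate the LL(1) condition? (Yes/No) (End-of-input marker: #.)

FIRST(- id id) = { - } and FIRST(- Z) = { - }.
Both contain -, so the two alternatives are not disjoint — LL(1) conflict.

Yes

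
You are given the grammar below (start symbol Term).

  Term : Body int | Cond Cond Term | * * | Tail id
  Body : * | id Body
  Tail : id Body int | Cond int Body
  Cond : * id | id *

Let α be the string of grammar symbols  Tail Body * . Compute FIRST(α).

{ *, id }

Add FIRST(Tail) = { *, id }; Tail is not nullable, stop.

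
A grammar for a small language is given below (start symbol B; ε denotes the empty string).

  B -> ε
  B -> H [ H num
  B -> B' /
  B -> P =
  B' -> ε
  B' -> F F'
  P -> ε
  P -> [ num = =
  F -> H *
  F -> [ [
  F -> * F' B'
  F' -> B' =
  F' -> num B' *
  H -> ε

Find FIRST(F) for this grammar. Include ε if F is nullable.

From F -> H *: H nullable, take FIRST(H) ∪ {*} = { * }.
F -> [ [ contributes {[}.
F -> * F' B' contributes {*}.
Union: FIRST(F) = { *, [ }.

{ *, [ }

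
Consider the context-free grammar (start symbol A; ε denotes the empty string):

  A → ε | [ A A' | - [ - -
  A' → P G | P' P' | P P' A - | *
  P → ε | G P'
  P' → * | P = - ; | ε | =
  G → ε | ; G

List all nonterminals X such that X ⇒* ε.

Directly nullable (have an ε-production): A, P, P', G.
A' → P G with every symbol nullable, so A' is nullable.

{ A, A', G, P, P' }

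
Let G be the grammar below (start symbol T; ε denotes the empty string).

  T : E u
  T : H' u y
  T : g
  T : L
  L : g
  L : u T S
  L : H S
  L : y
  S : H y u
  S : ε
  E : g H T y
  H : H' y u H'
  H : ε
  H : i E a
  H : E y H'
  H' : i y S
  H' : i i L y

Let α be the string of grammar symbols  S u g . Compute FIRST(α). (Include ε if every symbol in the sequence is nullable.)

Add FIRST(S)\{ε} = { g, i, y }; S is nullable, continue.
u is a terminal; add {u} and stop.

{ g, i, u, y }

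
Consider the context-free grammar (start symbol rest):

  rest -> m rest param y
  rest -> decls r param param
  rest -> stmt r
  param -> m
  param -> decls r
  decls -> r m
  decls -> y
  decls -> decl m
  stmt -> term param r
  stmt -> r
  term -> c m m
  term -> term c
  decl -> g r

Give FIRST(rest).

rest -> m rest param y contributes {m}.
From rest -> decls r param param: add FIRST(decls) = { g, r, y }.
From rest -> stmt r: add FIRST(stmt) = { c, r }.
Union: FIRST(rest) = { c, g, m, r, y }.

{ c, g, m, r, y }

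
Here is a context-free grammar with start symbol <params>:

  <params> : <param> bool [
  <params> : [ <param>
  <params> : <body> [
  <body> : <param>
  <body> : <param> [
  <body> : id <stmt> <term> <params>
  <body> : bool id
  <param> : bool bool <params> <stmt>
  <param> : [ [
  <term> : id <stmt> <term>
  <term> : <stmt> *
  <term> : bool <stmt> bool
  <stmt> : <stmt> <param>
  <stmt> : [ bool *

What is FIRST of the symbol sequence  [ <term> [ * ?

{ [ }

[ is a terminal; add {[} and stop.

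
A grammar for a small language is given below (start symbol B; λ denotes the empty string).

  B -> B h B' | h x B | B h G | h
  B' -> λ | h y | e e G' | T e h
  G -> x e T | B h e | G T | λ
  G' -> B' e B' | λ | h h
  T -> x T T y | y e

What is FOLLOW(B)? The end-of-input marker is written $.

B is the start symbol, so $ ∈ FOLLOW(B).
In B -> B h B': add FIRST(h B') = { h }.
In B -> h x B: B is at the end, add FOLLOW(B) = { $, h }.
In B -> B h G: add FIRST(h G) = { h }.
In G -> B h e: add FIRST(h e) = { h }.
Union: FOLLOW(B) = { $, h }.

{ $, h }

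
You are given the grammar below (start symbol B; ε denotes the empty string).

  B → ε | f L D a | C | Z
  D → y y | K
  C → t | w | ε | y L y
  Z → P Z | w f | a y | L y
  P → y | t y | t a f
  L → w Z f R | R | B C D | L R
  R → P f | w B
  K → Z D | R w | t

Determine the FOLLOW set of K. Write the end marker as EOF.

In D → K: K is at the end, add FOLLOW(D) = { a, f, t, w, y }.
Union: FOLLOW(K) = { a, f, t, w, y }.

{ a, f, t, w, y }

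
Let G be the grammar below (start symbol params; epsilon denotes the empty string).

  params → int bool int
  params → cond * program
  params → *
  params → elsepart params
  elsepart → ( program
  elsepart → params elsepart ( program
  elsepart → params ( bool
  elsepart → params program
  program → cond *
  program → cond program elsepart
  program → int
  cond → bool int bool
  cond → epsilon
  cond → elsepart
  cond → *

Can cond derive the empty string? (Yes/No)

cond has an epsilon-production, so cond ⇒ epsilon.

Yes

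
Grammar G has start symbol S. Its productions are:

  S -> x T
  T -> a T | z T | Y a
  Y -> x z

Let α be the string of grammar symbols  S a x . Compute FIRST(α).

{ x }

Add FIRST(S) = { x }; S is not nullable, stop.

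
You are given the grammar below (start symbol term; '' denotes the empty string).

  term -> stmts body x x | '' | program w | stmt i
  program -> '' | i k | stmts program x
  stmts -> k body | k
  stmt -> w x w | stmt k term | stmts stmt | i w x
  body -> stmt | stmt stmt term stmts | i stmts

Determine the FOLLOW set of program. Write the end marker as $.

In term -> program w: add FIRST(w) = { w }.
In program -> stmts program x: add FIRST(x) = { x }.
Union: FOLLOW(program) = { w, x }.

{ w, x }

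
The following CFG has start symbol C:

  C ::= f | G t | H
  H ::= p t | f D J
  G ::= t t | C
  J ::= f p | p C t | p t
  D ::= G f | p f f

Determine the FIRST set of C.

C ::= f contributes {f}.
From C ::= G t: add FIRST(G) = { f, p, t }.
From C ::= H: add FIRST(H) = { f, p }.
Union: FIRST(C) = { f, p, t }.

{ f, p, t }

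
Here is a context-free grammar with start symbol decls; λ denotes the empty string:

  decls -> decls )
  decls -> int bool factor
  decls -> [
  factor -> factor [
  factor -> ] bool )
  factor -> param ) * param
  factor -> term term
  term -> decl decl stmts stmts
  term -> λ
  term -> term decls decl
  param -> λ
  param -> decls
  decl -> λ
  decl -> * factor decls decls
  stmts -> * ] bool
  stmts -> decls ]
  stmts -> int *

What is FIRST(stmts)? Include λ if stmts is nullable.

stmts -> * ] bool contributes {*}.
From stmts -> decls ]: add FIRST(decls) = { [, int }.
stmts -> int * contributes {int}.
Union: FIRST(stmts) = { *, [, int }.

{ *, [, int }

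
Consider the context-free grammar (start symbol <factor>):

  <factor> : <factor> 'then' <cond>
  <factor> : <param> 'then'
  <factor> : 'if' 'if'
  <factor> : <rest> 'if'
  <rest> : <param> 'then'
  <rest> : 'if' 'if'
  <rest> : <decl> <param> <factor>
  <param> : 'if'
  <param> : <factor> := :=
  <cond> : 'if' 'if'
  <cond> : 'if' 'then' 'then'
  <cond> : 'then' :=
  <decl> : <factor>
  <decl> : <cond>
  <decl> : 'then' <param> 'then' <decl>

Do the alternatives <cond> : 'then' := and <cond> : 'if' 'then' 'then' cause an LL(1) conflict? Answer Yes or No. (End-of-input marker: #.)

No

FIRST('then' :=) = { 'then' } and FIRST('if' 'then' 'then') = { 'if' }.
The FIRST sets are disjoint and neither alternative is nullable — no conflict.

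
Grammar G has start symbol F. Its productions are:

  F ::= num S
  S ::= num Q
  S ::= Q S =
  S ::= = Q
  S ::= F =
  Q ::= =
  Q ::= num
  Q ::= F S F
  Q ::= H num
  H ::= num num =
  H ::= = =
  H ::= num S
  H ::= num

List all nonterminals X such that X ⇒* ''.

{ } (none)

No nonterminal has an empty production or an RHS whose symbols are all nullable.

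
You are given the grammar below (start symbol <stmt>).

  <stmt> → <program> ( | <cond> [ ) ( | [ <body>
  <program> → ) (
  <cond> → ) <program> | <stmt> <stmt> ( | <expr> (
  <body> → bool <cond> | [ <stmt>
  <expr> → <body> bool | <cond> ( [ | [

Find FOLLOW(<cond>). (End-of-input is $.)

{ $, (, ), [, bool }

In <stmt> → <cond> [ ) (: add FIRST([ ) () = { [ }.
In <body> → bool <cond>: <cond> is at the end, add FOLLOW(<body>) = { $, (, ), [, bool }.
In <expr> → <cond> ( [: add FIRST(( [) = { ( }.
Union: FOLLOW(<cond>) = { $, (, ), [, bool }.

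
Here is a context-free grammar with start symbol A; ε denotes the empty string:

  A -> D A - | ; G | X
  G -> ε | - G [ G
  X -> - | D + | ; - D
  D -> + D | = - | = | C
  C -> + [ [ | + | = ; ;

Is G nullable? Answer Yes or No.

Yes

G has an ε-production, so G ⇒ ε.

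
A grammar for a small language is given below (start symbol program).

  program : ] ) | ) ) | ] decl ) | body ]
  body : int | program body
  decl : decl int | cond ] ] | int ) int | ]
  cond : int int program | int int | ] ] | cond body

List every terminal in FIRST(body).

body : int contributes {int}.
From body : program body: add FIRST(program) = { ), ], int }.
Union: FIRST(body) = { ), ], int }.

{ ), ], int }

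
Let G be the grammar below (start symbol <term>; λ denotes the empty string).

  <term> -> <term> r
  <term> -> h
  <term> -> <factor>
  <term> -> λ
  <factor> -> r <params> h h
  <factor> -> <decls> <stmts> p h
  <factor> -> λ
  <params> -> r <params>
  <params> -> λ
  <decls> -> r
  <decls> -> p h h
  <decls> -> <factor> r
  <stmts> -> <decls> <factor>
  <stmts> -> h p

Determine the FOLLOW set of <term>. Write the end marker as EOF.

<term> is the start symbol, so EOF ∈ FOLLOW(<term>).
In <term> -> <term> r: add FIRST(r) = { r }.
Union: FOLLOW(<term>) = { EOF, r }.

{ EOF, r }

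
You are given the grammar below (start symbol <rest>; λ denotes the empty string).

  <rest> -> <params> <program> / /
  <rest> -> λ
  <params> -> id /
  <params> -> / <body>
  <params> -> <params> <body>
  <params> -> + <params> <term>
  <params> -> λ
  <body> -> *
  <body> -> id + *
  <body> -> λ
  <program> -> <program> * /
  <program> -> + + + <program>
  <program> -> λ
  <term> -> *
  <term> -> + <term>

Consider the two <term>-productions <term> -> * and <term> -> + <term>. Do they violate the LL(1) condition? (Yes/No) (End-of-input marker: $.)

No

FIRST(*) = { * } and FIRST(+ <term>) = { + }.
The FIRST sets are disjoint and neither alternative is nullable — no conflict.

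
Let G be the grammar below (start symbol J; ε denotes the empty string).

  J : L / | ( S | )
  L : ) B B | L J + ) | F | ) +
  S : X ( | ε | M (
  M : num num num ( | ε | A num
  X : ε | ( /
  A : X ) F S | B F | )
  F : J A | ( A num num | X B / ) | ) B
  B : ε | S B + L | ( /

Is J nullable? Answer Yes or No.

Nullable nonterminals: B, M, S, X.
No production of J has an RHS whose symbols are all nullable, so J is not nullable.

No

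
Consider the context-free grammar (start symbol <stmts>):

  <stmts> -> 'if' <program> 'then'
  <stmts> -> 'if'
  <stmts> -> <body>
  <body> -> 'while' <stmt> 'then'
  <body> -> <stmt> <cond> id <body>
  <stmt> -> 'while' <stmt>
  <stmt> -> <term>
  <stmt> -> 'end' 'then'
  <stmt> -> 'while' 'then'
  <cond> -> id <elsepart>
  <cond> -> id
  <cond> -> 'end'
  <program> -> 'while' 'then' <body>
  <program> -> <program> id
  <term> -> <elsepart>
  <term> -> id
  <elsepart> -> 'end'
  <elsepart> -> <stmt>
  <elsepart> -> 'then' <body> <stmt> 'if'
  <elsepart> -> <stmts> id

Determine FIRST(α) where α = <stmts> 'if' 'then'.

{ 'end', 'if', 'then', 'while', id }

Add FIRST(<stmts>) = { 'end', 'if', 'then', 'while', id }; <stmts> is not nullable, stop.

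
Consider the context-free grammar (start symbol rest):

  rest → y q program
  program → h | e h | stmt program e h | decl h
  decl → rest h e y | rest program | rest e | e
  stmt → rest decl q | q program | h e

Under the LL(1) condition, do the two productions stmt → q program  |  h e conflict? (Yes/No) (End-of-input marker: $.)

No

FIRST(q program) = { q } and FIRST(h e) = { h }.
The FIRST sets are disjoint and neither alternative is nullable — no conflict.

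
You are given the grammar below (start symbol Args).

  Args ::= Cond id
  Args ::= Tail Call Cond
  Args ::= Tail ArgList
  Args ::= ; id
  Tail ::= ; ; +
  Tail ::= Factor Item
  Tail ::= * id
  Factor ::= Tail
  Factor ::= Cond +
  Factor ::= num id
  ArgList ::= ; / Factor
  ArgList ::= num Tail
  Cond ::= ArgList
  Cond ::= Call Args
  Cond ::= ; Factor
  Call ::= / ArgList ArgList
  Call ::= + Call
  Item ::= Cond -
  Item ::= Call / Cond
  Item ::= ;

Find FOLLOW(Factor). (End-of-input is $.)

In Tail ::= Factor Item: add FIRST(Item) = { +, /, ;, num }.
In ArgList ::= ; / Factor: Factor is at the end, add FOLLOW(ArgList) = { $, *, +, -, /, ;, id, num }.
In Cond ::= ; Factor: Factor is at the end, add FOLLOW(Cond) = { $, *, +, -, /, ;, id, num }.
Union: FOLLOW(Factor) = { $, *, +, -, /, ;, id, num }.

{ $, *, +, -, /, ;, id, num }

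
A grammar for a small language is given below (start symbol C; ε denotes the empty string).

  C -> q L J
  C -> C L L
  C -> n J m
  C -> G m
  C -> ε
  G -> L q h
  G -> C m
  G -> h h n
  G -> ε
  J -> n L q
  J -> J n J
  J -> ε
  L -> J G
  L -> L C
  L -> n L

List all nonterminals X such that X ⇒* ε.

{ C, G, J, L }

Directly nullable (have an ε-production): C, G, J.
L -> J G with every symbol nullable, so L is nullable.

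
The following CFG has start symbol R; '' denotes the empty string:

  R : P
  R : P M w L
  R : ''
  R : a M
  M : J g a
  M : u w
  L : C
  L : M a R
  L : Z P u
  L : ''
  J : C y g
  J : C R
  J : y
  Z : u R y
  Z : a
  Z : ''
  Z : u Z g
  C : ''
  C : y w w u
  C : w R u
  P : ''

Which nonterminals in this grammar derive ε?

{ C, J, L, P, R, Z }

Directly nullable (have an ''-production): R, L, Z, C, P.
J : C R with every symbol nullable, so J is nullable.
No other nonterminal has a production whose RHS symbols are all nullable.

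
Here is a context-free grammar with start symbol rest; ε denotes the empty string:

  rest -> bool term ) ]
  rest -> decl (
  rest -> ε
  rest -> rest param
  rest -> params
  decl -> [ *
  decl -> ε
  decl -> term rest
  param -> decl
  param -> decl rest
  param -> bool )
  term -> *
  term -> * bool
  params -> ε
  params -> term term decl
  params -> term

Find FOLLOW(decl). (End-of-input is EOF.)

{ EOF, (, *, [, bool }

In rest -> decl (: add FIRST(() = { ( }.
In param -> decl: decl is at the end, add FOLLOW(param) = { EOF, (, *, [, bool }.
In param -> decl rest: add FIRST(rest)\{ε} = { (, *, [, bool }.
  Since rest is nullable, also add FOLLOW(param) = { EOF, (, *, [, bool }.
In params -> term term decl: decl is at the end, add FOLLOW(params) = { EOF, (, *, [, bool }.
Union: FOLLOW(decl) = { EOF, (, *, [, bool }.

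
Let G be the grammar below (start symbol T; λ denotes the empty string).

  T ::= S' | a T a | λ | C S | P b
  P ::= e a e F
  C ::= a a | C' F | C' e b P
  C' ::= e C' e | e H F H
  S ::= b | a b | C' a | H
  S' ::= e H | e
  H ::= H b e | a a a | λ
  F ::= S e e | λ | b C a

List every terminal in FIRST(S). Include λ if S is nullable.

{ a, b, e, λ }

S ::= b contributes {b}.
S ::= a b contributes {a}.
From S ::= C' a: add FIRST(C') = { e }.
From S ::= H: add FIRST(H) = { a, b, λ } (including λ since H is nullable).
Union: FIRST(S) = { a, b, e, λ }.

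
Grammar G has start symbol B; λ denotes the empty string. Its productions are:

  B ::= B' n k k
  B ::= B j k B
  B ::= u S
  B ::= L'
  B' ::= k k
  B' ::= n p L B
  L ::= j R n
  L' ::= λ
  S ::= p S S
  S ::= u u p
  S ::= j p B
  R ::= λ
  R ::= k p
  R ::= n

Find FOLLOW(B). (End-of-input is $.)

{ $, j, n, p, u }

B is the start symbol, so $ ∈ FOLLOW(B).
In B ::= B j k B: add FIRST(j k B) = { j }.
In B ::= B j k B: B is at the end, add FOLLOW(B) = { $, j, n, p, u }.
In B' ::= n p L B: B is at the end, add FOLLOW(B') = { n }.
In S ::= j p B: B is at the end, add FOLLOW(S) = { $, j, n, p, u }.
Union: FOLLOW(B) = { $, j, n, p, u }.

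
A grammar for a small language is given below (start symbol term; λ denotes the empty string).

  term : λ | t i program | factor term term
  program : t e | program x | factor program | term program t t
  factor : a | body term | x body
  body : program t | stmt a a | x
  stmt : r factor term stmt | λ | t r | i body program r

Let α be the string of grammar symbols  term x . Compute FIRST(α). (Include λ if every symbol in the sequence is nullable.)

{ a, i, r, t, x }

Add FIRST(term)\{λ} = { a, i, r, t, x }; term is nullable, continue.
x is a terminal; add {x} and stop.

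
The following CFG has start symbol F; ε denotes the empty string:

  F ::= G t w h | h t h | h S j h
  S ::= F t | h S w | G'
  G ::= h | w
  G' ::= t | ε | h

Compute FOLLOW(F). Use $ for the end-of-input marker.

{ $, t }

F is the start symbol, so $ ∈ FOLLOW(F).
In S ::= F t: add FIRST(t) = { t }.
Union: FOLLOW(F) = { $, t }.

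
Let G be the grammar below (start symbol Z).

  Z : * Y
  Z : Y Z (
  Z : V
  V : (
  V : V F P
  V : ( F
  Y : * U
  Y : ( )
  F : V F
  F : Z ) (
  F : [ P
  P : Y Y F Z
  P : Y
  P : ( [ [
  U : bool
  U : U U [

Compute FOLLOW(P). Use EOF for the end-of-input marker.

In V : V F P: P is at the end, add FOLLOW(V) = { EOF, (, ), *, [ }.
In F : [ P: P is at the end, add FOLLOW(F) = { EOF, (, ), *, [ }.
Union: FOLLOW(P) = { EOF, (, ), *, [ }.

{ EOF, (, ), *, [ }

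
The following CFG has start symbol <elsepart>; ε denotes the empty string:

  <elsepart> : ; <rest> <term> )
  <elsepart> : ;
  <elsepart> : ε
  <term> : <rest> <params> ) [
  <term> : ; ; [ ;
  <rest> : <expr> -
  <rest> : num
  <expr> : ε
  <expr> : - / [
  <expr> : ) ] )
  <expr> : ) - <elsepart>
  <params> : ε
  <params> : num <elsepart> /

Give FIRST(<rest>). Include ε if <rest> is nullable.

{ ), -, num }

From <rest> : <expr> -: <expr> nullable, take FIRST(<expr>) ∪ {-} = { ), - }.
<rest> : num contributes {num}.
Union: FIRST(<rest>) = { ), -, num }.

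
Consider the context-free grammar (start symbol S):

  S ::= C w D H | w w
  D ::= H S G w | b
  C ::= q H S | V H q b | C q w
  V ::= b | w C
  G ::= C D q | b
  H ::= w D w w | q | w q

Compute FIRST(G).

From G ::= C D q: add FIRST(C) = { b, q, w }.
G ::= b contributes {b}.
Union: FIRST(G) = { b, q, w }.

{ b, q, w }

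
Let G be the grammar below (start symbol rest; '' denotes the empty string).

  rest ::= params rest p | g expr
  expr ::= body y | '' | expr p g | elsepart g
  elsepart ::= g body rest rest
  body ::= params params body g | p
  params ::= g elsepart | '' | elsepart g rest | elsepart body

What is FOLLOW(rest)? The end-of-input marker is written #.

rest is the start symbol, so # ∈ FOLLOW(rest).
In rest ::= params rest p: add FIRST(p) = { p }.
In elsepart ::= g body rest rest: add FIRST(rest) = { g }.
In elsepart ::= g body rest rest: rest is at the end, add FOLLOW(elsepart) = { g, p }.
In params ::= elsepart g rest: rest is at the end, add FOLLOW(params) = { g, p }.
Union: FOLLOW(rest) = { #, g, p }.

{ #, g, p }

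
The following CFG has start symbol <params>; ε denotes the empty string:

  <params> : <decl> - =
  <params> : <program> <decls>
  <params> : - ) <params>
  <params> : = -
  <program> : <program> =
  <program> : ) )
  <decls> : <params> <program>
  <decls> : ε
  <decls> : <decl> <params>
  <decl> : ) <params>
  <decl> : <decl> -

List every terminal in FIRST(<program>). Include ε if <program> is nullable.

{ ) }

From <program> : <program> =: add FIRST(<program>) = { ) }.
<program> : ) ) contributes {)}.
Union: FIRST(<program>) = { ) }.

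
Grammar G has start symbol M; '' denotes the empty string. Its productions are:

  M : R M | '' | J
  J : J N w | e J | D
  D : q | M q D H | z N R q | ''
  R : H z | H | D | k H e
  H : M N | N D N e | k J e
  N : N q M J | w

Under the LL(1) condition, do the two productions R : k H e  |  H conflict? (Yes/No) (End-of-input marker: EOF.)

FIRST(k H e) = { k } and FIRST(H) = { e, k, q, w, z }.
Both contain k, so the two alternatives are not disjoint — LL(1) conflict.

Yes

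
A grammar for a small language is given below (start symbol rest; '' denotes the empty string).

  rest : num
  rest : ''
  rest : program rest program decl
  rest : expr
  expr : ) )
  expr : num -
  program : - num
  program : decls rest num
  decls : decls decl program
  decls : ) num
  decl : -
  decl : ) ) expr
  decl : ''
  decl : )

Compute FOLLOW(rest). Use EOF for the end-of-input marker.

rest is the start symbol, so EOF ∈ FOLLOW(rest).
In rest : program rest program decl: add FIRST(program decl) = { ), - }.
In program : decls rest num: add FIRST(num) = { num }.
Union: FOLLOW(rest) = { EOF, ), -, num }.

{ EOF, ), -, num }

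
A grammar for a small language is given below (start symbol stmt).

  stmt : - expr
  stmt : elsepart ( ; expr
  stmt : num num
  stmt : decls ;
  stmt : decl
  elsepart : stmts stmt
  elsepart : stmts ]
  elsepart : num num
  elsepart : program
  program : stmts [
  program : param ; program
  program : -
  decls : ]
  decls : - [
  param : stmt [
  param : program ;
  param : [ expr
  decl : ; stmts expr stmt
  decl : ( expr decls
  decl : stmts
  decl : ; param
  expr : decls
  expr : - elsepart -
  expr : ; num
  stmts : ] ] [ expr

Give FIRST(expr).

From expr : decls: add FIRST(decls) = { -, ] }.
expr : - elsepart - contributes {-}.
expr : ; num contributes {;}.
Union: FIRST(expr) = { -, ;, ] }.

{ -, ;, ] }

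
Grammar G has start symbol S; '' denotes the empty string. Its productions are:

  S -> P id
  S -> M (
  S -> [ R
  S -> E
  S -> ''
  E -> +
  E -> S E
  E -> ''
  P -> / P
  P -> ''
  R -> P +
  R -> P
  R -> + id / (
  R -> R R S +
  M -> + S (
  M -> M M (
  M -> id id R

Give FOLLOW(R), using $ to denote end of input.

{ $, (, +, /, [, id }

In S -> [ R: R is at the end, add FOLLOW(S) = { $, (, +, /, [, id }.
In R -> R R S +: add FIRST(R S +) = { +, /, [, id }.
In R -> R R S +: add FIRST(S +) = { +, /, [, id }.
In M -> id id R: R is at the end, add FOLLOW(M) = { (, +, id }.
Union: FOLLOW(R) = { $, (, +, /, [, id }.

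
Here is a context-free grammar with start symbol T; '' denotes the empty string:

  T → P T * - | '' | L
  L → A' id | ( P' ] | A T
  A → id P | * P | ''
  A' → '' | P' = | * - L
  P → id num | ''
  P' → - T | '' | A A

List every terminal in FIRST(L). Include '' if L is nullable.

From L → A' id: A' nullable, take FIRST(A') ∪ {id} = { *, -, =, id }.
L → ( P' ] contributes {(}.
From L → A T: A, T nullable, take FIRST(A) ∪ FIRST(T) = { (, *, -, =, id }; also '' since the whole RHS is nullable.
Union: FIRST(L) = { (, *, -, =, id, '' }.

{ (, *, -, =, id, '' }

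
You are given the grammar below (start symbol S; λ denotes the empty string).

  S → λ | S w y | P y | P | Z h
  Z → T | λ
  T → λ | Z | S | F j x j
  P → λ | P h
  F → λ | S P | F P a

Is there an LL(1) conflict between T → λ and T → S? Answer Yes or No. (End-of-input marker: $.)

Yes

FIRST(λ) = { λ } and FIRST(S) = { a, h, j, w, y, λ }.
Both alternatives are nullable, violating the LL(1) condition.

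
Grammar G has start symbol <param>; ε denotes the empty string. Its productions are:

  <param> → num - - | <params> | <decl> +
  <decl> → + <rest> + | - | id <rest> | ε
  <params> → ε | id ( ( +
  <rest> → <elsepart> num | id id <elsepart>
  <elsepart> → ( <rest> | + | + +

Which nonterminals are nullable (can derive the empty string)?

{ <decl>, <param>, <params> }

Directly nullable (have an ε-production): <decl>, <params>.
<param> → <params> with every symbol nullable, so <param> is nullable.
No other nonterminal has a production whose RHS symbols are all nullable.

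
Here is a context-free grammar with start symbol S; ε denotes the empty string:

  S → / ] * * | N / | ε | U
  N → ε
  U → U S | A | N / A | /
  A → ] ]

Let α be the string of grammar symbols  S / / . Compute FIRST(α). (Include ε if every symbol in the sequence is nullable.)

{ /, ] }

Add FIRST(S)\{ε} = { /, ] }; S is nullable, continue.
/ is a terminal; add {/} and stop.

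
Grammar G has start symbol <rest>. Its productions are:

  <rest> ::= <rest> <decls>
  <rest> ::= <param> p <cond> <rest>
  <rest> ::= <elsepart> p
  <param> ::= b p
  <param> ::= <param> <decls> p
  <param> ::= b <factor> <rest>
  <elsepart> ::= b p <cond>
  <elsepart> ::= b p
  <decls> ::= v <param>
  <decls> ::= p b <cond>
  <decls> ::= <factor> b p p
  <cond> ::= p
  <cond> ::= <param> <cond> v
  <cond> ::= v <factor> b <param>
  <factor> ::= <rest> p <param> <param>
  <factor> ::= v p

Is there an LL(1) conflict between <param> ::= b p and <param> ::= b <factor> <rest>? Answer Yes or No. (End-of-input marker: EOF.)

FIRST(b p) = { b } and FIRST(b <factor> <rest>) = { b }.
Both contain b, so the two alternatives are not disjoint — LL(1) conflict.

Yes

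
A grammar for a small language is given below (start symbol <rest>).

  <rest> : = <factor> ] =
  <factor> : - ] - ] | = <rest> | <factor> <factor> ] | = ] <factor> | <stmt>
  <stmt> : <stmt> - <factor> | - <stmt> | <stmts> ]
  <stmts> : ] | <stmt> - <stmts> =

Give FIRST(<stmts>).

{ -, ] }

<stmts> : ] contributes {]}.
From <stmts> : <stmt> - <stmts> =: add FIRST(<stmt>) = { -, ] }.
Union: FIRST(<stmts>) = { -, ] }.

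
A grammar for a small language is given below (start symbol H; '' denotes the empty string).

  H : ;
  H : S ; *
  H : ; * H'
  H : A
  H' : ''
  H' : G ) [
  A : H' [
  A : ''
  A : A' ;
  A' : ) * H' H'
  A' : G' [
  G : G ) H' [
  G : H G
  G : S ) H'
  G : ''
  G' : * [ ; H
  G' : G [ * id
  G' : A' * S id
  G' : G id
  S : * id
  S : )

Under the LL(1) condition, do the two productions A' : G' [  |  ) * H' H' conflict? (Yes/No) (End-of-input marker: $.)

FIRST(G' [) = { ), *, ;, [, id } and FIRST() * H' H') = { ) }.
Both contain ), so the two alternatives are not disjoint — LL(1) conflict.

Yes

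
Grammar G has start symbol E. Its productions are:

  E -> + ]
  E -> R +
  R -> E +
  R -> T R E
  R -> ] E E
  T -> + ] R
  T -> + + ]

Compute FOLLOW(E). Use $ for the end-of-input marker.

{ $, +, ] }

E is the start symbol, so $ ∈ FOLLOW(E).
In R -> E +: add FIRST(+) = { + }.
In R -> T R E: E is at the end, add FOLLOW(R) = { +, ] }.
In R -> ] E E: add FIRST(E) = { +, ] }.
In R -> ] E E: E is at the end, add FOLLOW(R) = { +, ] }.
Union: FOLLOW(E) = { $, +, ] }.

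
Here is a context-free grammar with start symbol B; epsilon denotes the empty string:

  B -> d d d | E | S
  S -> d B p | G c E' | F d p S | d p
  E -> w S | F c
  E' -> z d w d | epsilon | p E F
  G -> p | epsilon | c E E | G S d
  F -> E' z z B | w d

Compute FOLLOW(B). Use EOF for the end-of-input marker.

B is the start symbol, so EOF ∈ FOLLOW(B).
In S -> d B p: add FIRST(p) = { p }.
In F -> E' z z B: B is at the end, add FOLLOW(F) = { EOF, c, d, p, w, z }.
Union: FOLLOW(B) = { EOF, c, d, p, w, z }.

{ EOF, c, d, p, w, z }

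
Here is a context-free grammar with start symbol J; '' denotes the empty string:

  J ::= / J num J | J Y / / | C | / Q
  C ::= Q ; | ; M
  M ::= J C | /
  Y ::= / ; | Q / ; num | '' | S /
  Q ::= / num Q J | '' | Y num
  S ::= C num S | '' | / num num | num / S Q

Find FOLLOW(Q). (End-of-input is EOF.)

{ EOF, /, ;, num }

In J ::= / Q: Q is at the end, add FOLLOW(J) = { EOF, /, ;, num }.
In C ::= Q ;: add FIRST(;) = { ; }.
In Y ::= Q / ; num: add FIRST(/ ; num) = { / }.
In Q ::= / num Q J: add FIRST(J) = { /, ;, num }.
In S ::= num / S Q: Q is at the end, add FOLLOW(S) = { /, ;, num }.
Union: FOLLOW(Q) = { EOF, /, ;, num }.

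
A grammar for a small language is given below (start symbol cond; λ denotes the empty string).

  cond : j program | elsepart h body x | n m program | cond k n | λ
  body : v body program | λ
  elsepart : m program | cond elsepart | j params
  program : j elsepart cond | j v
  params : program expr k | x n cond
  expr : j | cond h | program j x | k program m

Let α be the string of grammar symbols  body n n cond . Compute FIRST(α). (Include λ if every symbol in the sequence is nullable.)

Add FIRST(body)\{λ} = { v }; body is nullable, continue.
n is a terminal; add {n} and stop.

{ n, v }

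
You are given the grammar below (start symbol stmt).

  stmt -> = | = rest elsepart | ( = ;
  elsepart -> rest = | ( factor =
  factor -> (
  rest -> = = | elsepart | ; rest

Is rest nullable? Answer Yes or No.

No

No nonterminal in this grammar is nullable.
No production of rest has an RHS whose symbols are all nullable, so rest is not nullable.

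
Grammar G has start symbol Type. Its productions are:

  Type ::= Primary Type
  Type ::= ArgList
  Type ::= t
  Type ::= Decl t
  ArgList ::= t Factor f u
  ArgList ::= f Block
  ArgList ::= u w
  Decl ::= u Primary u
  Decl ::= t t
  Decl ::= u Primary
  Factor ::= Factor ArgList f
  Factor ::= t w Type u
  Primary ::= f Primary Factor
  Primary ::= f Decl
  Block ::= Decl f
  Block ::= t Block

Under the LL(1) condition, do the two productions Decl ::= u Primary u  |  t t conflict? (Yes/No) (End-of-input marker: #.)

FIRST(u Primary u) = { u } and FIRST(t t) = { t }.
The FIRST sets are disjoint and neither alternative is nullable — no conflict.

No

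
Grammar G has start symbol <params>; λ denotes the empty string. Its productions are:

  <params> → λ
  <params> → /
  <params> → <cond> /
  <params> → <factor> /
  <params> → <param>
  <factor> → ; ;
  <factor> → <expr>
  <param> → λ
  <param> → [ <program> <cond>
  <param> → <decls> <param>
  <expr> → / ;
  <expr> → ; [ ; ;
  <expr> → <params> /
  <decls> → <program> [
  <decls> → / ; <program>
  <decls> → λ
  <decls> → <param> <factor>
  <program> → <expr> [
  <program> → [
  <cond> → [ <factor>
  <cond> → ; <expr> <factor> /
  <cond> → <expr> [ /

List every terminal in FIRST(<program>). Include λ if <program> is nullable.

{ /, ;, [ }

From <program> → <expr> [: add FIRST(<expr>) = { /, ;, [ }.
<program> → [ contributes {[}.
Union: FIRST(<program>) = { /, ;, [ }.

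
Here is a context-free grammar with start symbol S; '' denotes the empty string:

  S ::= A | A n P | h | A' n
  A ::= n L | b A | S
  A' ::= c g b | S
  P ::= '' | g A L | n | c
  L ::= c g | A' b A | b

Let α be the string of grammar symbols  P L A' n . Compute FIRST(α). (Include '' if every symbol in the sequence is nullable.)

{ b, c, g, h, n }

Add FIRST(P)\{''} = { c, g, n }; P is nullable, continue.
Add FIRST(L) = { b, c, h, n }; L is not nullable, stop.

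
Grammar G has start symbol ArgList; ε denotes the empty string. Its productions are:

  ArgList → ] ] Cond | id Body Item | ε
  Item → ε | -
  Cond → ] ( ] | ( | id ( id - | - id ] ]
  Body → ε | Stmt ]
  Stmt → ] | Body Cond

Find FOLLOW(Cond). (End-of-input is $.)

{ $, ] }

In ArgList → ] ] Cond: Cond is at the end, add FOLLOW(ArgList) = { $ }.
In Stmt → Body Cond: Cond is at the end, add FOLLOW(Stmt) = { ] }.
Union: FOLLOW(Cond) = { $, ] }.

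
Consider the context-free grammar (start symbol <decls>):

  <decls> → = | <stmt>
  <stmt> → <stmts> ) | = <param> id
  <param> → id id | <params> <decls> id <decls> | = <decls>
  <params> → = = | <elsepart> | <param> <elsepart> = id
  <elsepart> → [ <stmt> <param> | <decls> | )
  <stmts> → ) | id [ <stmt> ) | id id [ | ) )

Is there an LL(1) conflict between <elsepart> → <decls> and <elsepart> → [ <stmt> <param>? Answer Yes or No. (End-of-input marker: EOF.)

FIRST(<decls>) = { ), =, id } and FIRST([ <stmt> <param>) = { [ }.
The FIRST sets are disjoint and neither alternative is nullable — no conflict.

No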